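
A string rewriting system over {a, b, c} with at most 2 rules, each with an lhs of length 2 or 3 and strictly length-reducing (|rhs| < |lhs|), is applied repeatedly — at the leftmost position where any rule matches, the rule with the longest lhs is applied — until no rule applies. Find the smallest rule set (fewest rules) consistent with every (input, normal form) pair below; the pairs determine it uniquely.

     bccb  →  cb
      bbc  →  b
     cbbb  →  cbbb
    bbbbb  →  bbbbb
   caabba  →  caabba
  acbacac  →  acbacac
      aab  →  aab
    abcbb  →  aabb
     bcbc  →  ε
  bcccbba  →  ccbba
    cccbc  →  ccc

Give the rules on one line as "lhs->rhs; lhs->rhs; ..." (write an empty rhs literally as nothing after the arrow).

  | bccb => cb
  | bbc => b
  | cbbb
  | bbbbb

abc->aa; bc->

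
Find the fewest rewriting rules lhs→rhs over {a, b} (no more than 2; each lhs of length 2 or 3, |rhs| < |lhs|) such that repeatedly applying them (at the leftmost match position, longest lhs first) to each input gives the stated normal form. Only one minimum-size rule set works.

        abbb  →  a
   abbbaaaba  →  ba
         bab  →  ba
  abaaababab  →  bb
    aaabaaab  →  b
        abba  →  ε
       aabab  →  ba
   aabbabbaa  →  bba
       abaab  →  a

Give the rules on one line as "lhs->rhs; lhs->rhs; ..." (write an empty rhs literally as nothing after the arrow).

  | abbb => abb => ab => a
  | abbbaaaba => abbaaaba => abaaaba => aaaaba => aaba => ba
  | bab => ba
  | abaaababab => aaaababab => aababab => babab => baab => bb

aa->; ab->a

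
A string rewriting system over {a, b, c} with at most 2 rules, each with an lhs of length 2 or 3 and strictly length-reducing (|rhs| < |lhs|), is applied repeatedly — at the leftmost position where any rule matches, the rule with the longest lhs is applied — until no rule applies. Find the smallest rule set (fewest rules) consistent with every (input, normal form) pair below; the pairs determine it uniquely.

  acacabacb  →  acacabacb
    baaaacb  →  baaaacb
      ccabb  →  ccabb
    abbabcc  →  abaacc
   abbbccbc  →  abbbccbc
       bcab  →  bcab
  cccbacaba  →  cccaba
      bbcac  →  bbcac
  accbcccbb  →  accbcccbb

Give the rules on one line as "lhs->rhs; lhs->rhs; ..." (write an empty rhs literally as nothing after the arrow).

bab->aa; cba->

  | acacabacb
  | baaaacb
  | ccabb
  | abbabcc => abaacc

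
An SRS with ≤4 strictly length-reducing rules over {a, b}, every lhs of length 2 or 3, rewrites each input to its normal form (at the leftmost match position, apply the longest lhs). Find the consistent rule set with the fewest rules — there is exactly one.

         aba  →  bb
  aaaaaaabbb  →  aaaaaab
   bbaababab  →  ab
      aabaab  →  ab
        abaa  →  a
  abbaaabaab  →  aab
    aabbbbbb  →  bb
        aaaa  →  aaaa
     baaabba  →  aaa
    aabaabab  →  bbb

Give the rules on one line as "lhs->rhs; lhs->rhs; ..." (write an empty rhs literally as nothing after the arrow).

  | aba => bb
  | aaaaaaabbb => aaaaaab
  | bbaababab => baababab => aababab => abbbab => bab => ab
  | aabaab => abbab => ab

aba->bb; abb->; ba->a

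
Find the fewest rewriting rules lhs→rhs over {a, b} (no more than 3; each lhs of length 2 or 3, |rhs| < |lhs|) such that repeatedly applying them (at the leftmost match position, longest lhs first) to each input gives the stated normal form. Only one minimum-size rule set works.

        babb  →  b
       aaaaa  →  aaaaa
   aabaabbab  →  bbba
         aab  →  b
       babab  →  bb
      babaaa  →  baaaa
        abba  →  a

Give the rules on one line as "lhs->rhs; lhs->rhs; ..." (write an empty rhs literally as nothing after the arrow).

  | babb => b
  | aaaaa
  | aabaabbab => baabbab => bbbab => bbba
  | aab => b

aab->b; ab->a; abb->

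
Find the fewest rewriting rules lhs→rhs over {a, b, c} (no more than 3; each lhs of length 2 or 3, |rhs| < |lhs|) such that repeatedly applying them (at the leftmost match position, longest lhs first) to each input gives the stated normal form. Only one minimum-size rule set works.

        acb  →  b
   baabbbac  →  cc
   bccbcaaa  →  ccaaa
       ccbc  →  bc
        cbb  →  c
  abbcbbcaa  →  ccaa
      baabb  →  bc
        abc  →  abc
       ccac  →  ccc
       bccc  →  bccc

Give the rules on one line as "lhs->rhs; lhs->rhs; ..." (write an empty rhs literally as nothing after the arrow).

ac->c; bb->c; cb->b

  | acb => cb => b
  | baabbbac => baacbac => bacbac => bcbac => bbac => cac => cc
  | bccbcaaa => bcbcaaa => bbcaaa => ccaaa
  | ccbc => cbc => bc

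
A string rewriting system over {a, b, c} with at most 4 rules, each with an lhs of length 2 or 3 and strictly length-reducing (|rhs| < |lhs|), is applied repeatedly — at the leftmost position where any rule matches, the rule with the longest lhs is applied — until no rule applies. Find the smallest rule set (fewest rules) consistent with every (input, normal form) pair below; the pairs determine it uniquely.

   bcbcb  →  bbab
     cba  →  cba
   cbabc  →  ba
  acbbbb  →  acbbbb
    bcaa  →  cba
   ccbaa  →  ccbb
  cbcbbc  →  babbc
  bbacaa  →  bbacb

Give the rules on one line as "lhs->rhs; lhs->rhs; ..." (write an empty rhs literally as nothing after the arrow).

  | bcbcb => bbab
  | cba
  | cbabc => cbc => ba
  | acbbbb

aa->b; abc->c; bca->cb; cbc->ba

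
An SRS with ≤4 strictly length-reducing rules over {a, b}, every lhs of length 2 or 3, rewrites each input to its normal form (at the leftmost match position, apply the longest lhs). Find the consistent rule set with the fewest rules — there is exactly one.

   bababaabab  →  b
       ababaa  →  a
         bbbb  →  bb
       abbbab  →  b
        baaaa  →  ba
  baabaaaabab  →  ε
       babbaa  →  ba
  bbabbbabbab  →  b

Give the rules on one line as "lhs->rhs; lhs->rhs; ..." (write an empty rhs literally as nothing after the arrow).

  | bababaabab => abaabab => baabab => babab => ab => b
  | ababaa => babaa => aa => a
  | bbbb => bbb => bb
  | abbbab => bbbab => bbab => b

aa->a; ab->b; bab->; bbb->bb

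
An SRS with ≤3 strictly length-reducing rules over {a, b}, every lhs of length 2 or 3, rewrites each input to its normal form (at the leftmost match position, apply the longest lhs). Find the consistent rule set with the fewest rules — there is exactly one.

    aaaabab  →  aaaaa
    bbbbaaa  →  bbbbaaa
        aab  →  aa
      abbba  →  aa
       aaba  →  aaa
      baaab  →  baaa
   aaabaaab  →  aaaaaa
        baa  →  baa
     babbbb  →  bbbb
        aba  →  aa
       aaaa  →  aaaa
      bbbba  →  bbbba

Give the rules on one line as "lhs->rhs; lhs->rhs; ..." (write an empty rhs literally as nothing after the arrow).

  | aaaabab => aaaaab => aaaaa
  | bbbbaaa
  | aab => aa
  | abbba => abba => aba => aa

ab->a; bab->b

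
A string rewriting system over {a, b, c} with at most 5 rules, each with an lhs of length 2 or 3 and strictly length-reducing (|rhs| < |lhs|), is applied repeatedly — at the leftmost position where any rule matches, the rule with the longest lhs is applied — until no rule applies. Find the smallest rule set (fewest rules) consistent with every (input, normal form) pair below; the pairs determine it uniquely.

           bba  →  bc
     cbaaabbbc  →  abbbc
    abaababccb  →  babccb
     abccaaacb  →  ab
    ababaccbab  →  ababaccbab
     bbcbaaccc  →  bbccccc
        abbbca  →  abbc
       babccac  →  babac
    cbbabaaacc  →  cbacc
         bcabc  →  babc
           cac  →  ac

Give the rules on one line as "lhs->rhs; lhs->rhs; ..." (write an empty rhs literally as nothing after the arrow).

  | bba => bc
  | cbaaabbbc => ccabbbc => cabbbc => abbbc
  | abaababccb => acbabccb => babccb
  | abccaaacb => abcaaacb => abaaacb => acacb => aacb => ab

acb->b; baa->c; bba->bc; ca->a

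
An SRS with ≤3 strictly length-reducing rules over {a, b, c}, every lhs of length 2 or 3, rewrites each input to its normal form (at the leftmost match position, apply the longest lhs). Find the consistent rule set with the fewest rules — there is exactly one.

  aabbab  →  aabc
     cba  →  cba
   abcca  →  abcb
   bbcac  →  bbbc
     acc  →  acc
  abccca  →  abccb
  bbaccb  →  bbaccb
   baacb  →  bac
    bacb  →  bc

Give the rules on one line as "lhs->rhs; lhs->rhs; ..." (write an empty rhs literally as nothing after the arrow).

  | aabbab => aabc
  | cba
  | abcca => abcb
  | bbcac => bbbc

acb->c; bab->c; ca->b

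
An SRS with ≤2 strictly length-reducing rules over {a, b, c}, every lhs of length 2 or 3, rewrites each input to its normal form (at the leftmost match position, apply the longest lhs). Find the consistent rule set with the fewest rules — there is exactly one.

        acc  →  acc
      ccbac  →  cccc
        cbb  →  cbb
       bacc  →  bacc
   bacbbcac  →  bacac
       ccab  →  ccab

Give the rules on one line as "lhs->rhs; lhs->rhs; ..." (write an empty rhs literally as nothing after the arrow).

  | acc
  | ccbac => cccc
  | cbb
  | bacc

bbc->; cba->cc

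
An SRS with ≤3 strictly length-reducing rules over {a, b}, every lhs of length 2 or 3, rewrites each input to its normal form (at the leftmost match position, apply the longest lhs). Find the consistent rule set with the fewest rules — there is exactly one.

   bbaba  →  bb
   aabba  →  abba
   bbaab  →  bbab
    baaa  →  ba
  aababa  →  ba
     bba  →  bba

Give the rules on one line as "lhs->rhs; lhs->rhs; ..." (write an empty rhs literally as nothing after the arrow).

aa->a; aba->

  | bbaba => bb
  | aabba => abba
  | bbaab => bbab
  | baaa => baa => ba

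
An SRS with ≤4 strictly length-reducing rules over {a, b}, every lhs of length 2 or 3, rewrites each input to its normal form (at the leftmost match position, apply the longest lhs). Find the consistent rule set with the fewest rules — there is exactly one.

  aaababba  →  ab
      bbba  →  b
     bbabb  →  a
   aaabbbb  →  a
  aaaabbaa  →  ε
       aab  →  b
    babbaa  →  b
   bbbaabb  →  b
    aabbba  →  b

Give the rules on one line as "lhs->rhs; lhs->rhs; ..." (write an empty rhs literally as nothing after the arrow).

  | aaababba => ababba => abbba => aba => ab
  | bbba => ba => b
  | bbabb => abb => a
  | aaabbbb => abbbb => abb => a

aa->; ba->b; bb->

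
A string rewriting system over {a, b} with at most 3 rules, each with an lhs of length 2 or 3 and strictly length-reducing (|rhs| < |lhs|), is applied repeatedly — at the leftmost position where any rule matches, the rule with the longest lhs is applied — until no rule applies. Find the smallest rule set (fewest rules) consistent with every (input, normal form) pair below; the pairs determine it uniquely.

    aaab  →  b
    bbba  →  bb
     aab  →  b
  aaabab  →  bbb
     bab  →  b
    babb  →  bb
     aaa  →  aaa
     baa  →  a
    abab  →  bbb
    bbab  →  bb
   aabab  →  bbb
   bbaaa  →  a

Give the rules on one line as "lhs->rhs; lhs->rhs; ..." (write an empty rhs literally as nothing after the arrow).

  | aaab => aab => ab => b
  | bbba => bb
  | aab => ab => b
  | aaabab => aabbb => abbb => bbb

ab->b; aba->bb; ba->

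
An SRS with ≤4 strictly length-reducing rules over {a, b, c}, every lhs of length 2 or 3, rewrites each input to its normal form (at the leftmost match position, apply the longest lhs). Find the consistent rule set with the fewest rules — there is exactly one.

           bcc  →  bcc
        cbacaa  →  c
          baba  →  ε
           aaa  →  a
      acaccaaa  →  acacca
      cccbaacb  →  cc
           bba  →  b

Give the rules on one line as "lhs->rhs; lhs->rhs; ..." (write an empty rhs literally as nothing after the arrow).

  | bcc
  | cbacaa => aacaa => caa => c
  | baba => ba => ε
  | aaa => a

aa->; ba->; cb->a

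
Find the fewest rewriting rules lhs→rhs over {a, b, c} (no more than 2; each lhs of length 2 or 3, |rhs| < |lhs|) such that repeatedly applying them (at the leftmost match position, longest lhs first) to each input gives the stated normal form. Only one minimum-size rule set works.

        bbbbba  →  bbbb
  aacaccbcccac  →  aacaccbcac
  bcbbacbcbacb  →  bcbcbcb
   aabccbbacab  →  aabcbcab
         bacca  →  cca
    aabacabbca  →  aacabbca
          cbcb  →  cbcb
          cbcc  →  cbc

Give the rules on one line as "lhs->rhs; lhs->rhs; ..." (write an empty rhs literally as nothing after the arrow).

  | bbbbba => bbbb
  | aacaccbcccac => aacaccbccac => aacaccbcac
  | bcbbacbcbacb => bcbcbcbacb => bcbcbccb => bcbcbcb
  | aabccbbacab => aabcbbacab => aabcbcab

ba->; bcc->bc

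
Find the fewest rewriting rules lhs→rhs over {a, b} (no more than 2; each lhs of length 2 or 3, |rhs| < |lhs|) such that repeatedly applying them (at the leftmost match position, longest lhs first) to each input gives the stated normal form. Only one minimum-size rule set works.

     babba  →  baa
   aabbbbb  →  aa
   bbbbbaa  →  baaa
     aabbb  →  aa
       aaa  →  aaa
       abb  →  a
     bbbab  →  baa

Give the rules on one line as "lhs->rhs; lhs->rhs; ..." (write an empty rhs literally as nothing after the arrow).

ab->a; bbb->ba

  | babba => baba => baa
  | aabbbbb => aabbbb => aabbb => aabb => aab => aa
  | bbbbbaa => babbaa => babaa => baaa
  | aabbb => aabb => aab => aa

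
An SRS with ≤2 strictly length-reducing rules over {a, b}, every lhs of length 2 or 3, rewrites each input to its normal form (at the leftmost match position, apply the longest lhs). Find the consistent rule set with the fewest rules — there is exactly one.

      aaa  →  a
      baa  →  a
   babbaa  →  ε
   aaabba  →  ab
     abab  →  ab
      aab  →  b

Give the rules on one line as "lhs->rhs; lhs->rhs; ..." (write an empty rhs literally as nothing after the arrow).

aa->; ba->

  | aaa => a
  | baa => a
  | babbaa => bbaa => ba => ε
  | aaabba => abba => ab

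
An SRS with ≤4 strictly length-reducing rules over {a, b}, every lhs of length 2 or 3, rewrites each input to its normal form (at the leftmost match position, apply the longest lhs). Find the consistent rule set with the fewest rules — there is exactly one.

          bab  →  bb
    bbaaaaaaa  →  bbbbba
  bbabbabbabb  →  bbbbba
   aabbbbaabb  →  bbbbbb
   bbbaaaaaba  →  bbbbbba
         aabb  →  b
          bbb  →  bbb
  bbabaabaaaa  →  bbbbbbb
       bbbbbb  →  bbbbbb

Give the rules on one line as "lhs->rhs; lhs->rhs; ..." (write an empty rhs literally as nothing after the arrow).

  | bab => bb
  | bbaaaaaaa => bbbaaaaa => bbbbaaa => bbbbba
  | bbabbabbabb => bbaabbabb => bbbbbabb => bbbbba
  | aabbbbaabb => bbbaabb => bbbbbb

aab->; ab->b; abb->a; baa->bb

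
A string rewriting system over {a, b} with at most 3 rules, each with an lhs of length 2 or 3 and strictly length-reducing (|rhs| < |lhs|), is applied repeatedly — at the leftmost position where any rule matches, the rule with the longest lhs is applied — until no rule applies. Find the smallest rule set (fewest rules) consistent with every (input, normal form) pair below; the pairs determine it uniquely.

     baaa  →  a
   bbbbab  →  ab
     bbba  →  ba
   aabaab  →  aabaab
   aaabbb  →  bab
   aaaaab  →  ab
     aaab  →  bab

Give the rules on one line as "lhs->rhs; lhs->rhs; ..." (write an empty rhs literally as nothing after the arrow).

  | baaa => bba => a
  | bbbbab => bbab => ab
  | bbba => ba
  | aabaab

aaa->ba; bb->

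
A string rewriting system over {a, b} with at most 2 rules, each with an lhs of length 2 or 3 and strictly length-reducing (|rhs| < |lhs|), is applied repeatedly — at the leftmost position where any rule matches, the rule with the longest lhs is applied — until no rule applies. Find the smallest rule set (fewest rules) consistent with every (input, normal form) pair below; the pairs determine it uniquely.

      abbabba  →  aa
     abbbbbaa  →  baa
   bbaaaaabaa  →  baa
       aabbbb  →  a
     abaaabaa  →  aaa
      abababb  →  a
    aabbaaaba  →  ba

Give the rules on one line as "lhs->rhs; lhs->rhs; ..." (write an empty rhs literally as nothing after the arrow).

  | abbabba => bbabba => aabba => abba => bba => aa
  | abbbbbaa => bbbbbaa => abbbaa => bbbaa => abaa => baa
  | bbaaaaabaa => aaaaaabaa => aaaaabaa => aaaabaa => aaabaa => aabaa => abaa => baa
  | aabbbb => abbbb => bbbb => abb => bb => a

ab->b; bb->a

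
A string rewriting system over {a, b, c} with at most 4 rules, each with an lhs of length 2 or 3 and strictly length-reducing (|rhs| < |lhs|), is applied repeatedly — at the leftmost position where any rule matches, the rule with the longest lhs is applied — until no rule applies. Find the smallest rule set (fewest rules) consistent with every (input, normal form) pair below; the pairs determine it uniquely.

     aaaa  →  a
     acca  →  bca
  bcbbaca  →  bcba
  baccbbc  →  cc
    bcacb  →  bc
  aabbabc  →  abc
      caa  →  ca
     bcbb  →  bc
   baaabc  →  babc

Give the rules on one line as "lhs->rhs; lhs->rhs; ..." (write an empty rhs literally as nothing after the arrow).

  | aaaa => aaa => aa => a
  | acca => bca
  | bcbbaca => bcaca => bcba
  | baccbbc => bbcbbc => cbbc => cc

aa->a; ac->b; bb->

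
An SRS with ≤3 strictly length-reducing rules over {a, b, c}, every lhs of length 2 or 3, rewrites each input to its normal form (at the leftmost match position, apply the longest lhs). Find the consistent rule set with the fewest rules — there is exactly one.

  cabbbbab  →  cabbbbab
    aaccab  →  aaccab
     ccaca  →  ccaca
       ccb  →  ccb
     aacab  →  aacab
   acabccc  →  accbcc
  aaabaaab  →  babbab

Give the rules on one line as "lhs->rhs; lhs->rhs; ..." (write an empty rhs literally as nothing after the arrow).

  | cabbbbab
  | aaccab
  | ccaca
  | ccb

aaa->ba; abc->cb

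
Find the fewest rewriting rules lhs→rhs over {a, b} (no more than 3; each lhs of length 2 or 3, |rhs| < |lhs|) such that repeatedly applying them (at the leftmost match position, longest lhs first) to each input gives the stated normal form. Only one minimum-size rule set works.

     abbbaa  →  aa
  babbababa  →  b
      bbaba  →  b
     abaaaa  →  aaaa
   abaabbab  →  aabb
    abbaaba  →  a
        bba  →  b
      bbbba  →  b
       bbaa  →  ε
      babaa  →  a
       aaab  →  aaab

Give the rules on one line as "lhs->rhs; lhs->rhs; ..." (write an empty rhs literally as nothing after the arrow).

  | abbbaa => abaa => aa
  | babbababa => bbababa => bbaba => bba => b
  | bbaba => bba => b
  | abaaaa => aaaa

ba->; bbb->b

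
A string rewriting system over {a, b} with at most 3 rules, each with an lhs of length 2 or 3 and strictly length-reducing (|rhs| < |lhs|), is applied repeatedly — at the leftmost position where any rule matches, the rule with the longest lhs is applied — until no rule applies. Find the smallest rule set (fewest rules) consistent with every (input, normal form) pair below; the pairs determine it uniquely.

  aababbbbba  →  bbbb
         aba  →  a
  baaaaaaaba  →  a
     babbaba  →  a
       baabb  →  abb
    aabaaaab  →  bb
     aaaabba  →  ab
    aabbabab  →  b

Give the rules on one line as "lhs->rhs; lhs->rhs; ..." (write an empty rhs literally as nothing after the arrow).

aa->b; ba->; bab->

  | aababbbbba => bbabbbbba => bbbbba => bbbb
  | aba => a
  | baaaaaaaba => aaaaaaba => baaaaba => aaaba => baba => a
  | babbaba => baba => a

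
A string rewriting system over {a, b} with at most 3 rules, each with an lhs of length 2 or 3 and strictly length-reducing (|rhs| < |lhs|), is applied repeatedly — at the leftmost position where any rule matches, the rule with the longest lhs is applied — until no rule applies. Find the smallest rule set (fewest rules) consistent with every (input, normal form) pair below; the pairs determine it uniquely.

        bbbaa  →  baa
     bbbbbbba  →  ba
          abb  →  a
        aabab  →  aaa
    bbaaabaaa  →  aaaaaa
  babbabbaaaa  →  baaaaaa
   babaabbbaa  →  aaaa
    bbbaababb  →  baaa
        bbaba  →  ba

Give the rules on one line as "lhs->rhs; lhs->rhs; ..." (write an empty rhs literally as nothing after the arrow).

  | bbbaa => baa
  | bbbbbbba => bbbbba => bbba => ba
  | abb => a
  | aabab => aaab => aaa

aab->aa; aba->ba; bb->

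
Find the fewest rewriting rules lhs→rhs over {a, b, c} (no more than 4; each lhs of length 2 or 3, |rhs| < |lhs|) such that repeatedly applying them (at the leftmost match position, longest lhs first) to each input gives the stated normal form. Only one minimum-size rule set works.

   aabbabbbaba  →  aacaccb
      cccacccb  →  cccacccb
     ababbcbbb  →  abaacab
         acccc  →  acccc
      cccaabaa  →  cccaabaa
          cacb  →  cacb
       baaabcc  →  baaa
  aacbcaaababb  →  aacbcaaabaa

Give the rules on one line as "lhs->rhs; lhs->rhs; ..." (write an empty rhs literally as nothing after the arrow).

bb->a; bba->cb; bcc->

  | aabbabbbaba => aacbbbbaba => aacabbaba => aacacbba => aacaccb
  | cccacccb
  | ababbcbbb => abaacbbb => abaacab
  | acccc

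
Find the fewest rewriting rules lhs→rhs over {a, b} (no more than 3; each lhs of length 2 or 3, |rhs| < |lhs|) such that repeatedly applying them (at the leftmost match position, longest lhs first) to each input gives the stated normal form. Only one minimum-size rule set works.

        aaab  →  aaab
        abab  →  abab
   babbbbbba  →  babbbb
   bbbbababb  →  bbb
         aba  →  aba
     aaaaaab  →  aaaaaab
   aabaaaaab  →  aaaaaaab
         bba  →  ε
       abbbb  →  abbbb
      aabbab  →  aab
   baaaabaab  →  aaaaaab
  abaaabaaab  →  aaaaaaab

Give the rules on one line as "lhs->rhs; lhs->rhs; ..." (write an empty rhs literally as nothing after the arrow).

baa->aa; bba->

  | aaab
  | abab
  | babbbbbba => babbbb
  | bbbbababb => bbbabb => bbb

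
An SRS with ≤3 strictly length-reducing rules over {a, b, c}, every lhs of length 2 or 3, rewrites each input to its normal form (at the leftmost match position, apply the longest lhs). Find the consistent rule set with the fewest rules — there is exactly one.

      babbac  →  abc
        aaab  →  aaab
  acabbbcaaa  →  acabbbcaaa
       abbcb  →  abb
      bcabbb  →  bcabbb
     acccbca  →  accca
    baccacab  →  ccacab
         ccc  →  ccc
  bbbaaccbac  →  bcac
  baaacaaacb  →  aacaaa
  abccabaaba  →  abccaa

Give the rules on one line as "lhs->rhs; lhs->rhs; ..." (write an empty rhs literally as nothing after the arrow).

  | babbac => abbac => abc
  | aaab
  | acabbbcaaa
  | abbcb => abb

ba->; bab->ab; cb->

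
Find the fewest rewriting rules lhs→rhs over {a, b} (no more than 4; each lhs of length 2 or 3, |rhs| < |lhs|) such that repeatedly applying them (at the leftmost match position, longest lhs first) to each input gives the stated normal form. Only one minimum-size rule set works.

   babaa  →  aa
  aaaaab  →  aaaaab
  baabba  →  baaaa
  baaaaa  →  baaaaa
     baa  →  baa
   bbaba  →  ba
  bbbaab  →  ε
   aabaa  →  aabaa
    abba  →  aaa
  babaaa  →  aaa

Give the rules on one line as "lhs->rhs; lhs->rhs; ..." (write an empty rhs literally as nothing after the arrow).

  | babaa => aa
  | aaaaab
  | baabba => baaaa
  | baaaaa

abb->aa; bab->; bba->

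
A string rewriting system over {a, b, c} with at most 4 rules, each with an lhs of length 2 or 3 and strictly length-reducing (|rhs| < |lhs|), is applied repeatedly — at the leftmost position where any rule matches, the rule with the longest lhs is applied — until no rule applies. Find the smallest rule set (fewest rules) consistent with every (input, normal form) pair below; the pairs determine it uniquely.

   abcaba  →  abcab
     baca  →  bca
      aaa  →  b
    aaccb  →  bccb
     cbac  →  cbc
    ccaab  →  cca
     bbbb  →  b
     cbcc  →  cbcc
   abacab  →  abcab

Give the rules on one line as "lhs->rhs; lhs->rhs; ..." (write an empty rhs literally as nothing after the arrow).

  | abcaba => abcab
  | baca => bca
  | aaa => ba => b
  | aaccb => bccb

aa->b; ba->b; bb->a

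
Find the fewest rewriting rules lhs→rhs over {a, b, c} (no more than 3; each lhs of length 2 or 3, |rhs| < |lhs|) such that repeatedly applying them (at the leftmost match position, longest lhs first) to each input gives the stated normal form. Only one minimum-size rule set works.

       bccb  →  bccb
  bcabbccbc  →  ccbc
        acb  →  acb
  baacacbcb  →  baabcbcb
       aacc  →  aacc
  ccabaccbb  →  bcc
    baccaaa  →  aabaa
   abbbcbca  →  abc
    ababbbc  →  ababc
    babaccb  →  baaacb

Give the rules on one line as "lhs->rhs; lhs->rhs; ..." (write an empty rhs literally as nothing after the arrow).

bac->aa; bb->; ca->b

  | bccb
  | bcabbccbc => bbbbccbc => bbccbc => ccbc
  | acb
  | baacacbcb => baabcbcb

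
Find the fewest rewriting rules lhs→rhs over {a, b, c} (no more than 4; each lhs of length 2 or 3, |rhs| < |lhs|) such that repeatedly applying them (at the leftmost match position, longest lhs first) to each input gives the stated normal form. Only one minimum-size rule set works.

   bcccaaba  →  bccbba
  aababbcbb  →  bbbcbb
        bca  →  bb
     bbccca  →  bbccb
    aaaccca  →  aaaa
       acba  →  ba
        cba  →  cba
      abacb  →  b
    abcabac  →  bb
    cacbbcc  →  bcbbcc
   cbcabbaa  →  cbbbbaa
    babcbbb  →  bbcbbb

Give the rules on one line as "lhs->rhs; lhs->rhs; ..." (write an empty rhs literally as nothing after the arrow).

  | bcccaaba => bccbaba => bccbba
  | aababbcbb => ababbcbb => babbcbb => bbbcbb
  | bca => bb
  | bbccca => bbccb

ab->b; ac->a; bac->; ca->b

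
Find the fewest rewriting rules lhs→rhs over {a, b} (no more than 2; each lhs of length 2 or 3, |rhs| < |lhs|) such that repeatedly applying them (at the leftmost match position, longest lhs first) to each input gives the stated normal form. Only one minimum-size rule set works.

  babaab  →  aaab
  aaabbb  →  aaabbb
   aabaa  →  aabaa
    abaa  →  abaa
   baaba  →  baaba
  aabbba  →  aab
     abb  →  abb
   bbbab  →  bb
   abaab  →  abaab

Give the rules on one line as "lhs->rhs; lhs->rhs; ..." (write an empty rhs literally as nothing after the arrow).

bab->a; bba->

  | babaab => aaab
  | aaabbb
  | aabaa
  | abaa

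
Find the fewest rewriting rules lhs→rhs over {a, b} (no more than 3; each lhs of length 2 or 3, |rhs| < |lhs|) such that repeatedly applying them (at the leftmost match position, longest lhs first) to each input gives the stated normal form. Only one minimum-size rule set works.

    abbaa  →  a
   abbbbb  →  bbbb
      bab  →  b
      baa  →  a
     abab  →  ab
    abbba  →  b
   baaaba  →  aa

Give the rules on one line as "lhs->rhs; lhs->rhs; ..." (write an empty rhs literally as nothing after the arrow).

  | abbaa => baa => a
  | abbbbb => bbbb
  | bab => b
  | baa => a

abb->b; ba->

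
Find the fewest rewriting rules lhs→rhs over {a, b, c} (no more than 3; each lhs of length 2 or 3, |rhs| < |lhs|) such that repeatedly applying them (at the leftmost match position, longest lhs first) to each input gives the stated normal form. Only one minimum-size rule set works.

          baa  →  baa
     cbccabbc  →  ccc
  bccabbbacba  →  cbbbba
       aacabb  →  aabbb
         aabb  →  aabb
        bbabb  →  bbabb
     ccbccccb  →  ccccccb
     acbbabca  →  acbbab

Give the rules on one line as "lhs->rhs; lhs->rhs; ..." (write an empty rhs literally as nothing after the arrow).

  | baa
  | cbccabbc => cccabbc => ccbbbc => ccbbc => ccbc => ccc
  | bccabbbacba => ccabbbacba => cbbbbacba => cbbbba
  | aacabb => aabbb

bc->c; ca->b; cba->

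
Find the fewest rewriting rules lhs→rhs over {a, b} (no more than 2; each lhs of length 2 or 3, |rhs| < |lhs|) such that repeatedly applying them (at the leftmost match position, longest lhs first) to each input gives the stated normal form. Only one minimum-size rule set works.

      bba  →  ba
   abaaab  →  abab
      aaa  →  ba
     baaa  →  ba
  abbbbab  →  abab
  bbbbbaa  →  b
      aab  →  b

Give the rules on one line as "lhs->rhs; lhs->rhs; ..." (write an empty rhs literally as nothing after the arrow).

aa->b; bb->b

  | bba => ba
  | abaaab => abbab => abab
  | aaa => ba
  | baaa => bba => ba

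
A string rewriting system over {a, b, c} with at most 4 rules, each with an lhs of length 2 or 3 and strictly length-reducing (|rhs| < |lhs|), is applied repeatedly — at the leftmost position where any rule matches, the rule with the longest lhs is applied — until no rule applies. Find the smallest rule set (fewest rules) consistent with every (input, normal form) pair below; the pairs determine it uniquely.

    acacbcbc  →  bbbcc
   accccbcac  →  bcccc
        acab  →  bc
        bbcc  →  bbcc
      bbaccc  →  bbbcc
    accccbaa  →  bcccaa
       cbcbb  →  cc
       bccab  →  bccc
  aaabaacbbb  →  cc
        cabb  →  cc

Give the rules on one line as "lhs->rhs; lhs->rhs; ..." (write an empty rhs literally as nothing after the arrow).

ab->c; ac->b; cb->c

  | acacbcbc => bacbcbc => bbbcbc => bbbcc
  | accccbcac => bcccbcac => bccccac => bccccb => bcccc
  | acab => bab => bc
  | bbcc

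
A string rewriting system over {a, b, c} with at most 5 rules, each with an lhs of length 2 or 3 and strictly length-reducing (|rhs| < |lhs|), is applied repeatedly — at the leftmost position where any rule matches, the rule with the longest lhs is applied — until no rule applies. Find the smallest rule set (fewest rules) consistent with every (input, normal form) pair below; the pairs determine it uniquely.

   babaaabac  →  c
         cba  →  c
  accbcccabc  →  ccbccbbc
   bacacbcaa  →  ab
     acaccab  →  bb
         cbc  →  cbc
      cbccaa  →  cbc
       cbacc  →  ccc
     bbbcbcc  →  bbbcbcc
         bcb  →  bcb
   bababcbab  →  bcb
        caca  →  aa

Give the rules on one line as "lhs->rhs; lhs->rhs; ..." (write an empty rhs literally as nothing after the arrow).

ac->c; ba->; ca->b; cac->a

  | babaaabac => baaabac => aabac => aac => ac => c
  | cba => c
  | accbcccabc => ccbcccabc => ccbccbbc
  | bacacbcaa => cacbcaa => abcaa => abba => ab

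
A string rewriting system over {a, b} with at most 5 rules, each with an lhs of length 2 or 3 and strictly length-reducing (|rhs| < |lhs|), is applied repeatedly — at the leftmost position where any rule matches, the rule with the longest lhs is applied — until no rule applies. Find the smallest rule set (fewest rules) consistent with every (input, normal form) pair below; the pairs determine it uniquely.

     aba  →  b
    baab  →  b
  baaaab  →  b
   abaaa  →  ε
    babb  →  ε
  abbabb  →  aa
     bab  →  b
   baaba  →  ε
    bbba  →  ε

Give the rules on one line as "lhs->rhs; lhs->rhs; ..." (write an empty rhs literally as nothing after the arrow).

aba->b; ba->; baa->ba; bb->

  | aba => b
  | baab => bab => b
  | baaaab => baaab => baab => bab => b
  | abaaa => baa => ba => ε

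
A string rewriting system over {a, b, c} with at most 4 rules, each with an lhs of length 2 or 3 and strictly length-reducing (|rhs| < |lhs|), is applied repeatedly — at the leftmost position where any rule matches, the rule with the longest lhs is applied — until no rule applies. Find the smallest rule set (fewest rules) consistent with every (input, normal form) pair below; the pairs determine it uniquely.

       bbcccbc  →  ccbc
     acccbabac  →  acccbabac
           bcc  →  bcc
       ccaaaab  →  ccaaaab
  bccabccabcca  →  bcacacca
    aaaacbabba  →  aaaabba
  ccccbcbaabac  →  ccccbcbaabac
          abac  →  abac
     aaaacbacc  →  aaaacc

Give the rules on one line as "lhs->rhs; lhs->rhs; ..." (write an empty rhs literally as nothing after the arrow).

  | bbcccbc => ccbc
  | acccbabac
  | bcc
  | ccaaaab

acb->; bbc->; cab->a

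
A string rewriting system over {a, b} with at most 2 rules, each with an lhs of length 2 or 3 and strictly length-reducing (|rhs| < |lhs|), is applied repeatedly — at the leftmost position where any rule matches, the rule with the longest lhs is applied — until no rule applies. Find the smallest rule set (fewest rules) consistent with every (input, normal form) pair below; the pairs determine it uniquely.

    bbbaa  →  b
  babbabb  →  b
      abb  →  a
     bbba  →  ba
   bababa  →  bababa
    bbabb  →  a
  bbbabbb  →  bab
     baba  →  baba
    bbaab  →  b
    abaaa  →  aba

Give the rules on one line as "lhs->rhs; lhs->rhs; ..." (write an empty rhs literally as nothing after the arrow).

aa->; bb->

  | bbbaa => baa => b
  | babbabb => baabb => bbb => b
  | abb => a
  | bbba => ba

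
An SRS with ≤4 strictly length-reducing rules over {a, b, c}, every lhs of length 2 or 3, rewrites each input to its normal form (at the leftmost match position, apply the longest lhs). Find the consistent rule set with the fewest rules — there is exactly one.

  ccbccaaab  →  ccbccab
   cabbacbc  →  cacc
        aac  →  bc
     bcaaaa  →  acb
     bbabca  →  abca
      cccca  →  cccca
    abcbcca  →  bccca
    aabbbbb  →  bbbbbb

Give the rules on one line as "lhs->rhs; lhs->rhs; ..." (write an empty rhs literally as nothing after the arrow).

aa->b; ba->a; bcb->ac

  | ccbccaaab => ccbccbab => ccbccab
  | cabbacbc => cabacbc => caacbc => cbcbc => cacc
  | aac => bc
  | bcaaaa => bcbaa => acaa => acb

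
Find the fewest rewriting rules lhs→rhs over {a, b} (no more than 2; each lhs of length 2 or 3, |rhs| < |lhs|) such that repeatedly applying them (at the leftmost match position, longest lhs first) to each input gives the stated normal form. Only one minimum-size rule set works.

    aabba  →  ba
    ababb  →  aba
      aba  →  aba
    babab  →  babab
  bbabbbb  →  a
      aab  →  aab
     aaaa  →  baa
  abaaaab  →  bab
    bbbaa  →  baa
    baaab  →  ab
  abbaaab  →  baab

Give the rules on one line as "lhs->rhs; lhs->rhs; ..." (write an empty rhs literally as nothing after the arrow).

  | aabba => aaa => ba
  | ababb => aba
  | aba
  | babab

aaa->ba; bb->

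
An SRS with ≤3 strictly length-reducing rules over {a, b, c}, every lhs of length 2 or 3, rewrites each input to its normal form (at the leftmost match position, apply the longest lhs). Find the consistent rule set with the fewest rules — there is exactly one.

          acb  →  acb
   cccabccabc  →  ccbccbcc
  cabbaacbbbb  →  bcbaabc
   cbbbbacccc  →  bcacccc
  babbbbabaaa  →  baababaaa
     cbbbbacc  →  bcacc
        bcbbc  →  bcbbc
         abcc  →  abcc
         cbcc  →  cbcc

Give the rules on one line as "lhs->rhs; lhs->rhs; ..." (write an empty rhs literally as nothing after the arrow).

  | acb
  | cccabccabc => ccbcccabc => ccbccbcc
  | cabbaacbbbb => bcbaacbbbb => bcbaacab => bcbaabc
  | cbbbbacccc => cabacccc => bcacccc

bbb->a; cab->bc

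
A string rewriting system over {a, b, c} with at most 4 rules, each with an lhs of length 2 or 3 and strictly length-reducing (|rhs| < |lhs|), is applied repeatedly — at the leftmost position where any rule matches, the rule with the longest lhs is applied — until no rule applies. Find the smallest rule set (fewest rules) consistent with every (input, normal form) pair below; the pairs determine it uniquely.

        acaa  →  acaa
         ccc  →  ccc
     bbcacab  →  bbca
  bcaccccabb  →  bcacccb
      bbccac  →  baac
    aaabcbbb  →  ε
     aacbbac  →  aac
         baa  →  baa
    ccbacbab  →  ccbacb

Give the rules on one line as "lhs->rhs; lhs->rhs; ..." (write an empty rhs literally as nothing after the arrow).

ab->; bcc->a; cab->; cbb->b

  | acaa
  | ccc
  | bbcacab => bbca
  | bcaccccabb => bcacccb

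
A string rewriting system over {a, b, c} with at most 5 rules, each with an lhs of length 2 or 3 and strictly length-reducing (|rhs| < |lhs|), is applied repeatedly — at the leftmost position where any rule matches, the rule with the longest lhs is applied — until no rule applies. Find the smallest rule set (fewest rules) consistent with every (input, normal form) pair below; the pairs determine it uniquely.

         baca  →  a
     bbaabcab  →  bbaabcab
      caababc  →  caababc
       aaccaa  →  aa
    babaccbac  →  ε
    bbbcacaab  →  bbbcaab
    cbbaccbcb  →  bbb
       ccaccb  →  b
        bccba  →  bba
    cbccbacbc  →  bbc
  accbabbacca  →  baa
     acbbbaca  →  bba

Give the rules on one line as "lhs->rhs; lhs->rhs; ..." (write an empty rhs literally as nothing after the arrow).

abb->aa; ac->; bac->; cb->b

  | baca => a
  | bbaabcab
  | caababc
  | aaccaa => acaa => aa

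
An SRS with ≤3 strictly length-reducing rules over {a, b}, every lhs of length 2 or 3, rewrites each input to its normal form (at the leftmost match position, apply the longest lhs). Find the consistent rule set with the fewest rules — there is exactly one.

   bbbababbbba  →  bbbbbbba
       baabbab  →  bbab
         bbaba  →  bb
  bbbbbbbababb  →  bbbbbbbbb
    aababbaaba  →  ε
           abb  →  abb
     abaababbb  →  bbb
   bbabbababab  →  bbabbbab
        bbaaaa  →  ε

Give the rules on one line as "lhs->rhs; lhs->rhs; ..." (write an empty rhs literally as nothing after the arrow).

aab->a; aba->; baa->

  | bbbababbbba => bbbbbbba
  | baabbab => bbab
  | bbaba => bb
  | bbbbbbbababb => bbbbbbbbb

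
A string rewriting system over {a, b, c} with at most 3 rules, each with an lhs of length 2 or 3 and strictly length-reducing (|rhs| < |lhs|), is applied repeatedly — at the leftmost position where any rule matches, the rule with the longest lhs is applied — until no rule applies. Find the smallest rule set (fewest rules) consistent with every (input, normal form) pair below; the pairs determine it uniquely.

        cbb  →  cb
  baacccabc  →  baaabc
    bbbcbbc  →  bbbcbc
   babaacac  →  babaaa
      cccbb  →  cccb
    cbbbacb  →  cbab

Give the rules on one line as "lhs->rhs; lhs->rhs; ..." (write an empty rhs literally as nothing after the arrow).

ac->a; cbb->cb

  | cbb => cb
  | baacccabc => baaccabc => baacabc => baaabc
  | bbbcbbc => bbbcbc
  | babaacac => babaaac => babaaa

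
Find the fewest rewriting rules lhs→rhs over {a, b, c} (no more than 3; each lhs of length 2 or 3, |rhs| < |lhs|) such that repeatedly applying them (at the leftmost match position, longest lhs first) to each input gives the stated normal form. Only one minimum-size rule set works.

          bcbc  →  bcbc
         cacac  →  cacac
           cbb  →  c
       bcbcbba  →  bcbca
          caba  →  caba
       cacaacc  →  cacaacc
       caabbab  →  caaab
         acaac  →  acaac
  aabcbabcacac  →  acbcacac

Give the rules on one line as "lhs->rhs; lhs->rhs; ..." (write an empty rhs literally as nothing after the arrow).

  | bcbc
  | cacac
  | cbb => c
  | bcbcbba => bcbca

abc->c; bb->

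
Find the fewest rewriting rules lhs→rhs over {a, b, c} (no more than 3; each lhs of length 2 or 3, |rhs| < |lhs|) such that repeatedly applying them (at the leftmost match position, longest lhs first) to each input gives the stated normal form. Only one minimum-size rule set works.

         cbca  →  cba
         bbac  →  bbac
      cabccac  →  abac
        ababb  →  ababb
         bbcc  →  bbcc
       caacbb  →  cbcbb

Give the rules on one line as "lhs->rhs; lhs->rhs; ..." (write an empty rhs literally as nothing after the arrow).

  | cbca => cba
  | bbac
  | cabccac => abccac => abcac => abac
  | ababb

ca->a; caa->cb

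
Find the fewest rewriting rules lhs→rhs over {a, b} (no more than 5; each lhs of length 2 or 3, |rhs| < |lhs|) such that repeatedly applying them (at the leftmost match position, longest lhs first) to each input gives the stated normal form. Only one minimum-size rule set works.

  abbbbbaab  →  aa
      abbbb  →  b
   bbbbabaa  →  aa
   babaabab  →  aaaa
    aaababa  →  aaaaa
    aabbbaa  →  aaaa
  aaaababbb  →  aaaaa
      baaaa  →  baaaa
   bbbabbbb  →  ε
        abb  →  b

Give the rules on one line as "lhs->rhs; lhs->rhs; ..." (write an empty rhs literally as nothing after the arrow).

  | abbbbbaab => bbbbaab => bbaab => aab => aa
  | abbbb => bbb => b
  | bbbbabaa => bbabaa => abaa => aa
  | babaabab => aaabab => aaaab => aaaa

aab->aa; ab->; bab->a; bb->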